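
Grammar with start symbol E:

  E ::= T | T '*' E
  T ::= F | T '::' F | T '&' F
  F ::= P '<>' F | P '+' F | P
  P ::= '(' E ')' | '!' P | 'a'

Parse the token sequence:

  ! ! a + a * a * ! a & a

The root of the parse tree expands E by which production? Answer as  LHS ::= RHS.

[E [T [F [P ! [P ! [P a]]] + [F [P a]]]] * [E [T [F [P a]]] * [E [T [T [F [P ! [P a]]]] & [F [P a]]]]]]

E ::= T '*' E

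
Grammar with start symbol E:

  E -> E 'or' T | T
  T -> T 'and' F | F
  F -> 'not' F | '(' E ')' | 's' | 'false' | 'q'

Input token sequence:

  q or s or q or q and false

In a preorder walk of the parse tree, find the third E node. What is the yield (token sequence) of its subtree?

q or s

[E [E [E [E [T [F q]]] or [T [F s]]] or [T [F q]]] or [T [T [F q]] and [F false]]]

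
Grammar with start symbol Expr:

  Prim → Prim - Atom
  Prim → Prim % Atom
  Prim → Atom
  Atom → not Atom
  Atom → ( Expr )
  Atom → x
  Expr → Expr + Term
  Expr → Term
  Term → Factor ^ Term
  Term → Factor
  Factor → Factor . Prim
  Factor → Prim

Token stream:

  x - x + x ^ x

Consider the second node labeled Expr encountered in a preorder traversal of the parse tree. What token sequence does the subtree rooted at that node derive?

x - x

[Expr [Expr [Term [Factor [Prim [Prim [Atom x]] - [Atom x]]]]] + [Term [Factor [Prim [Atom x]]] ^ [Term [Factor [Prim [Atom x]]]]]]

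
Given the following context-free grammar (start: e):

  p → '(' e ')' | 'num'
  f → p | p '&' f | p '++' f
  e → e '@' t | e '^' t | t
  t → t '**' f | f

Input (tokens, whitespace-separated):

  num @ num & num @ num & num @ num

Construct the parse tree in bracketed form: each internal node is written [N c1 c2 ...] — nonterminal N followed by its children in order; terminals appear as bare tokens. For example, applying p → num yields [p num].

[e [e [e [e [t [f [p num]]]] @ [t [f [p num] & [f [p num]]]]] @ [t [f [p num] & [f [p num]]]]] @ [t [f [p num]]]]

e
e @ t
e @ t @ t
e @ t @ t @ t
t @ t @ t @ t
f @ t @ t @ t
p @ t @ t @ t
num @ t @ t @ t
num @ f @ t @ t
num @ p & f @ t @ t
num @ num & f @ t @ t
num @ num & p @ t @ t
num @ num & num @ t @ t
num @ num & num @ f @ t
num @ num & num @ p & f @ t
num @ num & num @ num & f @ t
num @ num & num @ num & p @ t
num @ num & num @ num & num @ t
num @ num & num @ num & num @ f
num @ num & num @ num & num @ p
num @ num & num @ num & num @ num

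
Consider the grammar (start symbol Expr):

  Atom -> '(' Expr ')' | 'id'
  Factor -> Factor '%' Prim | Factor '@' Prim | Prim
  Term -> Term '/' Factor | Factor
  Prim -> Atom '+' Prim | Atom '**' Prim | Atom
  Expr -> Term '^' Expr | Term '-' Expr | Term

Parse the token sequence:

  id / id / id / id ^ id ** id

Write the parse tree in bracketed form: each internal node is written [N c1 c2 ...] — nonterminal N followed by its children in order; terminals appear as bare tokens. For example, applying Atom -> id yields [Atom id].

[Expr [Term [Term [Term [Term [Factor [Prim [Atom id]]]] / [Factor [Prim [Atom id]]]] / [Factor [Prim [Atom id]]]] / [Factor [Prim [Atom id]]]] ^ [Expr [Term [Factor [Prim [Atom id] ** [Prim [Atom id]]]]]]]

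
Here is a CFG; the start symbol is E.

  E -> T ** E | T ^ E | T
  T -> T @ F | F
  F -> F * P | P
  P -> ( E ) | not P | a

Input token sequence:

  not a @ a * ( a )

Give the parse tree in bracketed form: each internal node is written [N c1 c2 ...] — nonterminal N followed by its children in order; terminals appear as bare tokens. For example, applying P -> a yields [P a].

E
T
T @ F
F @ F
P @ F
not P @ F
not a @ F
not a @ F * P
not a @ P * P
not a @ a * P
not a @ a * ( E )
not a @ a * ( T )
not a @ a * ( F )
not a @ a * ( P )
not a @ a * ( a )

[E [T [T [F [P not [P a]]]] @ [F [F [P a]] * [P ( [E [T [F [P a]]]] )]]]]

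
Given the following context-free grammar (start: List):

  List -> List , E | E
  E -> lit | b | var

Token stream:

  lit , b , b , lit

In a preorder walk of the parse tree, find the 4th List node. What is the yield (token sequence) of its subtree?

[List [List [List [List [E lit]] , [E b]] , [E b]] , [E lit]]

lit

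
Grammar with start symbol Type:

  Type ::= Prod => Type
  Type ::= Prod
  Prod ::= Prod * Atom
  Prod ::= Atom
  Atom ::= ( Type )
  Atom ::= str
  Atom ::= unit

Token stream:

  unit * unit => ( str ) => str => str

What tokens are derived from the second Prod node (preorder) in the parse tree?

[Type [Prod [Prod [Atom unit]] * [Atom unit]] => [Type [Prod [Atom ( [Type [Prod [Atom str]]] )]] => [Type [Prod [Atom str]] => [Type [Prod [Atom str]]]]]]

unit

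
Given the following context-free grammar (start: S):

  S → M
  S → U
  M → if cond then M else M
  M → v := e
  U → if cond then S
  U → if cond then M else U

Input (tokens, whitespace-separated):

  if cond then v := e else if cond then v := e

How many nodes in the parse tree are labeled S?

2

[S [U if cond then [M v := e] else [U if cond then [S [M v := e]]]]]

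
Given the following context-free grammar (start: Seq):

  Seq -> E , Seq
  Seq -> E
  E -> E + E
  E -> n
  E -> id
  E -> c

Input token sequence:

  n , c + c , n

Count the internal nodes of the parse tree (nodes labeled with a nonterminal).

8

[Seq [E n] , [Seq [E [E c] + [E c]] , [Seq [E n]]]]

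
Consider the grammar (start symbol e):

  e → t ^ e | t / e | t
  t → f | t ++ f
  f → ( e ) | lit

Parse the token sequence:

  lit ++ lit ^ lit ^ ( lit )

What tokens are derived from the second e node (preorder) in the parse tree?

[e [t [t [f lit]] ++ [f lit]] ^ [e [t [f lit]] ^ [e [t [f ( [e [t [f lit]]] )]]]]]

lit ^ ( lit )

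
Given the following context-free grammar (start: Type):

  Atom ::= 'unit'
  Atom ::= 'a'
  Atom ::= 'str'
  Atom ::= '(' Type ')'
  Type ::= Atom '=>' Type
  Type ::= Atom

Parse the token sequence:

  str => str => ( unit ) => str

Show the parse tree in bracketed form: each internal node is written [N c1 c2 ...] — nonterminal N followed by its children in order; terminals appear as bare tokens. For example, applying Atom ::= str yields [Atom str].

[Type [Atom str] => [Type [Atom str] => [Type [Atom ( [Type [Atom unit]] )] => [Type [Atom str]]]]]

Type
Atom => Type
str => Type
str => Atom => Type
str => str => Type
str => str => Atom => Type
str => str => ( Type ) => Type
str => str => ( Atom ) => Type
str => str => ( unit ) => Type
str => str => ( unit ) => Atom
str => str => ( unit ) => str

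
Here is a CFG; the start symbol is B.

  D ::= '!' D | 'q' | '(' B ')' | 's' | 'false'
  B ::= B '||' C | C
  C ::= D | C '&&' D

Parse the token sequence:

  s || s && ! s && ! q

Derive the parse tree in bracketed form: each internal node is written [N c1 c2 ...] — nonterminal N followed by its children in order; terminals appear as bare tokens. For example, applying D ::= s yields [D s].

B
B || C
C || C
D || C
s || C
s || C && D
s || C && D && D
s || D && D && D
s || s && D && D
s || s && ! D && D
s || s && ! s && D
s || s && ! s && ! D
s || s && ! s && ! q

[B [B [C [D s]]] || [C [C [C [D s]] && [D ! [D s]]] && [D ! [D q]]]]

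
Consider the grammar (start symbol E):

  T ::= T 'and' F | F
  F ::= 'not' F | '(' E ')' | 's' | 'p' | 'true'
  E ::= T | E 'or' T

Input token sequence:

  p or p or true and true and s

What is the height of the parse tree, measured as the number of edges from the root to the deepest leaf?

[E [E [E [T [F p]]] or [T [F p]]] or [T [T [T [F true]] and [F true]] and [F s]]]

5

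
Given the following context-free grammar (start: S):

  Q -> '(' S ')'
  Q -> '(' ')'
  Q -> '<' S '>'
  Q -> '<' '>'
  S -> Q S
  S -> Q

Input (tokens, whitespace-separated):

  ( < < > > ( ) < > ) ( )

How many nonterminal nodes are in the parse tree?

[S [Q ( [S [Q < [S [Q < >]] >] [S [Q ( )] [S [Q < >]]]] )] [S [Q ( )]]]

12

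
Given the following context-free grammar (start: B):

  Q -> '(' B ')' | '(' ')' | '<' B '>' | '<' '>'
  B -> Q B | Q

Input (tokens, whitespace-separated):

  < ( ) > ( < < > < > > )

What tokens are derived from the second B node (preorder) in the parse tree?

( )

[B [Q < [B [Q ( )]] >] [B [Q ( [B [Q < [B [Q < >] [B [Q < >]]] >]] )]]]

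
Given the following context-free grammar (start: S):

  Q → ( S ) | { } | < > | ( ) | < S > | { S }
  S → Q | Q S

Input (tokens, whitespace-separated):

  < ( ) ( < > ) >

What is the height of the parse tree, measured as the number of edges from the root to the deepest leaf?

[S [Q < [S [Q ( )] [S [Q ( [S [Q < >]] )]]] >]]

7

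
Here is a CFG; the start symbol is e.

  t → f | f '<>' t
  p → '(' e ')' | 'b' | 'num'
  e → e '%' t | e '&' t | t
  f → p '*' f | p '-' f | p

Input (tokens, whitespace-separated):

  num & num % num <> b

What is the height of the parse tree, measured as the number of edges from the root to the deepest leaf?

6

[e [e [e [t [f [p num]]]] & [t [f [p num]]]] % [t [f [p num]] <> [t [f [p b]]]]]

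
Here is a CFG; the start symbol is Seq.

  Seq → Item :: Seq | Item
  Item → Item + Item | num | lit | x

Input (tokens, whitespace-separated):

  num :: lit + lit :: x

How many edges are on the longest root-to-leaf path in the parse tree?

[Seq [Item num] :: [Seq [Item [Item lit] + [Item lit]] :: [Seq [Item x]]]]

4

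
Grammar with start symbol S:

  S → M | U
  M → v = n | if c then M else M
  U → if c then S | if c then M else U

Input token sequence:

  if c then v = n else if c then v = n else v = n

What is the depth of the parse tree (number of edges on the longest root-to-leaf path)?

[S [M if c then [M v = n] else [M if c then [M v = n] else [M v = n]]]]

4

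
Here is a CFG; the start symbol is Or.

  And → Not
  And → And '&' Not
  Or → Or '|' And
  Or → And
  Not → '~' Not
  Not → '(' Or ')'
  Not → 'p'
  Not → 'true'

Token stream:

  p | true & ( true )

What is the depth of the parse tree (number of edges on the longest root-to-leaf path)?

[Or [Or [And [Not p]]] | [And [And [Not true]] & [Not ( [Or [And [Not true]]] )]]]

6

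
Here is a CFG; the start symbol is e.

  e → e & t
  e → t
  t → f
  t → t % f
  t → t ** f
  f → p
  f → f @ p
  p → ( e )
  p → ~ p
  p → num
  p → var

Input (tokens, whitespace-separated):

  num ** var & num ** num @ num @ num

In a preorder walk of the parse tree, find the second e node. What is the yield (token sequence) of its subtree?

[e [e [t [t [f [p num]]] ** [f [p var]]]] & [t [t [f [p num]]] ** [f [f [f [p num]] @ [p num]] @ [p num]]]]

num ** var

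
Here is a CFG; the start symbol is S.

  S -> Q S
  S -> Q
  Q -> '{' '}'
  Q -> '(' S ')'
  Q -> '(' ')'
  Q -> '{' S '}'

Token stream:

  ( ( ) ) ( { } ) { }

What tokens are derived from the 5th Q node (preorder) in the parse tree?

{ }

[S [Q ( [S [Q ( )]] )] [S [Q ( [S [Q { }]] )] [S [Q { }]]]]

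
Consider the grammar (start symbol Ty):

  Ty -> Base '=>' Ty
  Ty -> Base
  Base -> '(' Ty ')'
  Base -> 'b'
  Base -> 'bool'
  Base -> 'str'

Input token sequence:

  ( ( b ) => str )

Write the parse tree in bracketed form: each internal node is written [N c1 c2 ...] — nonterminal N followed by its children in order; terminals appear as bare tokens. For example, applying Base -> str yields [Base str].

Ty
Base
( Ty )
( Base => Ty )
( ( Ty ) => Ty )
( ( Base ) => Ty )
( ( b ) => Ty )
( ( b ) => Base )
( ( b ) => str )

[Ty [Base ( [Ty [Base ( [Ty [Base b]] )] => [Ty [Base str]]] )]]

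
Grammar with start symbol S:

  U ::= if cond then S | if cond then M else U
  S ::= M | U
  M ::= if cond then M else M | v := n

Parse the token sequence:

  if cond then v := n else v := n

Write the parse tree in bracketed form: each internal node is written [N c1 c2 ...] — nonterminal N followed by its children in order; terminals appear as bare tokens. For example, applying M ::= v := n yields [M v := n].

S
M
if cond then M else M
if cond then v := n else M
if cond then v := n else v := n

[S [M if cond then [M v := n] else [M v := n]]]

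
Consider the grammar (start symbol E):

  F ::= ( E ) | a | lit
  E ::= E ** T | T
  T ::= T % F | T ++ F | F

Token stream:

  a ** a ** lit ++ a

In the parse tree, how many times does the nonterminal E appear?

3

[E [E [E [T [F a]]] ** [T [F a]]] ** [T [T [F lit]] ++ [F a]]]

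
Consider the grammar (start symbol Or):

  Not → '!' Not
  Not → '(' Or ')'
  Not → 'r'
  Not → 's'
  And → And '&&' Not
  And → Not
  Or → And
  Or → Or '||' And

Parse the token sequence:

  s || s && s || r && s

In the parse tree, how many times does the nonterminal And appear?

[Or [Or [Or [And [Not s]]] || [And [And [Not s]] && [Not s]]] || [And [And [Not r]] && [Not s]]]

5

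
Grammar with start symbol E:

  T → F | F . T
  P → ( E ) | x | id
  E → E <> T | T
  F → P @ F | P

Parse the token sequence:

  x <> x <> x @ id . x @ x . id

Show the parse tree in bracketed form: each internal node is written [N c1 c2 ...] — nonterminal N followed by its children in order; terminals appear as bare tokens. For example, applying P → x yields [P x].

E
E <> T
E <> T <> T
T <> T <> T
F <> T <> T
P <> T <> T
x <> T <> T
x <> F <> T
x <> P <> T
x <> x <> T
x <> x <> F . T
x <> x <> P @ F . T
x <> x <> x @ F . T
x <> x <> x @ P . T
x <> x <> x @ id . T
x <> x <> x @ id . F . T
x <> x <> x @ id . P @ F . T
x <> x <> x @ id . x @ F . T
x <> x <> x @ id . x @ P . T
x <> x <> x @ id . x @ x . T
x <> x <> x @ id . x @ x . F
x <> x <> x @ id . x @ x . P
x <> x <> x @ id . x @ x . id

[E [E [E [T [F [P x]]]] <> [T [F [P x]]]] <> [T [F [P x] @ [F [P id]]] . [T [F [P x] @ [F [P x]]] . [T [F [P id]]]]]]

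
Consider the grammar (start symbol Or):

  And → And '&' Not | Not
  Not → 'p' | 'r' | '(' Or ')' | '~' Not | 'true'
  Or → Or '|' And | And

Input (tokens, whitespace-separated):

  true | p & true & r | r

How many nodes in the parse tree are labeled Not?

5

[Or [Or [Or [And [Not true]]] | [And [And [And [Not p]] & [Not true]] & [Not r]]] | [And [Not r]]]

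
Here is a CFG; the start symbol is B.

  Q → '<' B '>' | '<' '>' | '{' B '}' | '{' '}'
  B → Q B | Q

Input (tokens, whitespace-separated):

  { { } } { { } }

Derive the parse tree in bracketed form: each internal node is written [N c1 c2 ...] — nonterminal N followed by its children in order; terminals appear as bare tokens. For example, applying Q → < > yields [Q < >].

B
Q B
{ B } B
{ Q } B
{ { } } B
{ { } } Q
{ { } } { B }
{ { } } { Q }
{ { } } { { } }

[B [Q { [B [Q { }]] }] [B [Q { [B [Q { }]] }]]]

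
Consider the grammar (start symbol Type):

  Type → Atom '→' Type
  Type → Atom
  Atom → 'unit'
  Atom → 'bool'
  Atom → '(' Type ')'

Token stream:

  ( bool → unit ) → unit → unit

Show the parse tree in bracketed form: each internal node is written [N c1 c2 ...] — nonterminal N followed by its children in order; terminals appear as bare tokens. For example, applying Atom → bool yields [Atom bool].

Type
Atom → Type
( Type ) → Type
( Atom → Type ) → Type
( bool → Type ) → Type
( bool → Atom ) → Type
( bool → unit ) → Type
( bool → unit ) → Atom → Type
( bool → unit ) → unit → Type
( bool → unit ) → unit → Atom
( bool → unit ) → unit → unit

[Type [Atom ( [Type [Atom bool] → [Type [Atom unit]]] )] → [Type [Atom unit] → [Type [Atom unit]]]]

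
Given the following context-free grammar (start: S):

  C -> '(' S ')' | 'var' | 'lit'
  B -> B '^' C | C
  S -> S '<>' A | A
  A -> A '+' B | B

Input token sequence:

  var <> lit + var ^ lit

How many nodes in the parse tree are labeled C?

4

[S [S [A [B [C var]]]] <> [A [A [B [C lit]]] + [B [B [C var]] ^ [C lit]]]]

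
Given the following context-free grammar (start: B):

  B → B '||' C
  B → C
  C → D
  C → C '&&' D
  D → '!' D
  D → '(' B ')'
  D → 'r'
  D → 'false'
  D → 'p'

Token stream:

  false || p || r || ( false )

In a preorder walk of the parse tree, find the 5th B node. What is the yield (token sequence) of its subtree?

false

[B [B [B [B [C [D false]]] || [C [D p]]] || [C [D r]]] || [C [D ( [B [C [D false]]] )]]]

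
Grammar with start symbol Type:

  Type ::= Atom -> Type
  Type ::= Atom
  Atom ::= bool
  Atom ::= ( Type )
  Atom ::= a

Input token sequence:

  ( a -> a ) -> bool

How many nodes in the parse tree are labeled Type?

4

[Type [Atom ( [Type [Atom a] -> [Type [Atom a]]] )] -> [Type [Atom bool]]]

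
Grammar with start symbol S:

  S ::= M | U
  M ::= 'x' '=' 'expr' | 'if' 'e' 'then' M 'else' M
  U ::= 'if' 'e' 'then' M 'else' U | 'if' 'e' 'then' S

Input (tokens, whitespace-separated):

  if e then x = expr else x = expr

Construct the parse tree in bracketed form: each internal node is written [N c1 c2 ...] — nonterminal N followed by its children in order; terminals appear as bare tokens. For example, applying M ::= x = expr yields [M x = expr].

[S [M if e then [M x = expr] else [M x = expr]]]

S
M
if e then M else M
if e then x = expr else M
if e then x = expr else x = expr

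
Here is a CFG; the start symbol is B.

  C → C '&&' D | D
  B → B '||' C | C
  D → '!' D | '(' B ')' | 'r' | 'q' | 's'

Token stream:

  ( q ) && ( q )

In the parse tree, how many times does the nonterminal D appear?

[B [C [C [D ( [B [C [D q]]] )]] && [D ( [B [C [D q]]] )]]]

4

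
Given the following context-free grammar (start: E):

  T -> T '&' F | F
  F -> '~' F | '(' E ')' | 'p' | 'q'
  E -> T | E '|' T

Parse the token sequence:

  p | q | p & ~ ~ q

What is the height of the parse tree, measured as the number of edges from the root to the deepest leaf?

5

[E [E [E [T [F p]]] | [T [F q]]] | [T [T [F p]] & [F ~ [F ~ [F q]]]]]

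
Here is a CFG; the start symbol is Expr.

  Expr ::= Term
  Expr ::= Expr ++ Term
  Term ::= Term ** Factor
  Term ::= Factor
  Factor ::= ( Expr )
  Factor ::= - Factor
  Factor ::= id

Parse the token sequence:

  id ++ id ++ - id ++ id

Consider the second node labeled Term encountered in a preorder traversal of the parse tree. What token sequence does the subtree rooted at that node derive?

id

[Expr [Expr [Expr [Expr [Term [Factor id]]] ++ [Term [Factor id]]] ++ [Term [Factor - [Factor id]]]] ++ [Term [Factor id]]]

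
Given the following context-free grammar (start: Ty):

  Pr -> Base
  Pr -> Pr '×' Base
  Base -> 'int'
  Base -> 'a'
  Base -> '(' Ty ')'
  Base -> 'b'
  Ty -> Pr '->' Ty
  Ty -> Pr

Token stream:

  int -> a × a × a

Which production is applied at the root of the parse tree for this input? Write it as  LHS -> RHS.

[Ty [Pr [Base int]] -> [Ty [Pr [Pr [Pr [Base a]] × [Base a]] × [Base a]]]]

Ty -> Pr '->' Ty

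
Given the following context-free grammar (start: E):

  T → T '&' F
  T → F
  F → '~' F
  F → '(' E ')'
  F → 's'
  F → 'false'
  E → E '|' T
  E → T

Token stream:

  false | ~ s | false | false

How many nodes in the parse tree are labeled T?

4

[E [E [E [E [T [F false]]] | [T [F ~ [F s]]]] | [T [F false]]] | [T [F false]]]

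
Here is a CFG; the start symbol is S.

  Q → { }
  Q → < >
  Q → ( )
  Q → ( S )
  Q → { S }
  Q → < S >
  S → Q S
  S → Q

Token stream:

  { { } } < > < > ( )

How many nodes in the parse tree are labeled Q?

5

[S [Q { [S [Q { }]] }] [S [Q < >] [S [Q < >] [S [Q ( )]]]]]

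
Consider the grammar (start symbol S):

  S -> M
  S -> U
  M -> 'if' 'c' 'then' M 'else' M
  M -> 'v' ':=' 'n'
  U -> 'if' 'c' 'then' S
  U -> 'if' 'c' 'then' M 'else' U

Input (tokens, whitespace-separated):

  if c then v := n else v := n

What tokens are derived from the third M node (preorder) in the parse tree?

[S [M if c then [M v := n] else [M v := n]]]

v := n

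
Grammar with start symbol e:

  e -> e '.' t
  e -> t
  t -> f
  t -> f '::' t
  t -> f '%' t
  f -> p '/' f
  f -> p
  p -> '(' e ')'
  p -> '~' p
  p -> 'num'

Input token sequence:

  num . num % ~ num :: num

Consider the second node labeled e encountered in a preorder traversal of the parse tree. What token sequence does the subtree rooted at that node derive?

num

[e [e [t [f [p num]]]] . [t [f [p num]] % [t [f [p ~ [p num]]] :: [t [f [p num]]]]]]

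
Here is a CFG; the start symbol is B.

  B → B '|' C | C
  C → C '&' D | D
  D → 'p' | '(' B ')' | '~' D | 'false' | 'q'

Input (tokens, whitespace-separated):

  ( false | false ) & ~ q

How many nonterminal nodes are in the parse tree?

12

[B [C [C [D ( [B [B [C [D false]]] | [C [D false]]] )]] & [D ~ [D q]]]]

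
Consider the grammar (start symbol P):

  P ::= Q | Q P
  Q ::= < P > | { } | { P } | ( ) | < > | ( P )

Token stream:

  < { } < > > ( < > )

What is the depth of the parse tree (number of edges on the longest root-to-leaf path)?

5

[P [Q < [P [Q { }] [P [Q < >]]] >] [P [Q ( [P [Q < >]] )]]]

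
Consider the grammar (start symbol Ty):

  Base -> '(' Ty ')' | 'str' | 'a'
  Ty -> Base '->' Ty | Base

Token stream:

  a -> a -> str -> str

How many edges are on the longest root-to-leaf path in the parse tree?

[Ty [Base a] -> [Ty [Base a] -> [Ty [Base str] -> [Ty [Base str]]]]]

5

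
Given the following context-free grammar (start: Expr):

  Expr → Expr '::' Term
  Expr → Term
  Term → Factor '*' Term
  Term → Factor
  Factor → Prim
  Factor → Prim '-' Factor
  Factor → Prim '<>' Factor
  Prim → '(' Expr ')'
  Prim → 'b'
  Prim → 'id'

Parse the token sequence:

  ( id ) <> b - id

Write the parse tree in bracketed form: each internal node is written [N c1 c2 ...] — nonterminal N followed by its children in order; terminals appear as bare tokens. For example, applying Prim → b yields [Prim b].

Expr
Term
Factor
Prim <> Factor
( Expr ) <> Factor
( Term ) <> Factor
( Factor ) <> Factor
( Prim ) <> Factor
( id ) <> Factor
( id ) <> Prim - Factor
( id ) <> b - Factor
( id ) <> b - Prim
( id ) <> b - id

[Expr [Term [Factor [Prim ( [Expr [Term [Factor [Prim id]]]] )] <> [Factor [Prim b] - [Factor [Prim id]]]]]]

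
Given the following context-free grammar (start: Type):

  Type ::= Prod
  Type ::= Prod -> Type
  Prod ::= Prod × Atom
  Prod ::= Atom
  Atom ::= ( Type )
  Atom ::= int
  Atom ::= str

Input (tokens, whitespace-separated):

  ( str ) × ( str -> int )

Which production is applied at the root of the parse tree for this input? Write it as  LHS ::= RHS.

[Type [Prod [Prod [Atom ( [Type [Prod [Atom str]]] )]] × [Atom ( [Type [Prod [Atom str]] -> [Type [Prod [Atom int]]]] )]]]

Type ::= Prod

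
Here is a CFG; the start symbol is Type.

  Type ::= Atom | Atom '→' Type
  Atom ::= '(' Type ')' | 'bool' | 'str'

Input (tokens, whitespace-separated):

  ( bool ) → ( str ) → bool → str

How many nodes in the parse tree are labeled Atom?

[Type [Atom ( [Type [Atom bool]] )] → [Type [Atom ( [Type [Atom str]] )] → [Type [Atom bool] → [Type [Atom str]]]]]

6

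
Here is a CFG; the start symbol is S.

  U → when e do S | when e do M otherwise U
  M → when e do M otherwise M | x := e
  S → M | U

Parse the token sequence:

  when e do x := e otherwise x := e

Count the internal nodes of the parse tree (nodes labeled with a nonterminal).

[S [M when e do [M x := e] otherwise [M x := e]]]

4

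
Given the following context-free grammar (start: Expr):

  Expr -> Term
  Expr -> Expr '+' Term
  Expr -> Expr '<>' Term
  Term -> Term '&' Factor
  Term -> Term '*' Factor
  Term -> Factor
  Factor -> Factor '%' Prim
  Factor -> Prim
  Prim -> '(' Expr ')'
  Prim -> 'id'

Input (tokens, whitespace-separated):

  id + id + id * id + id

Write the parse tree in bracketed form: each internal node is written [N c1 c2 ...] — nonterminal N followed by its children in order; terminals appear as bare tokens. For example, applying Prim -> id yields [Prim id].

Expr
Expr + Term
Expr + Term + Term
Expr + Term + Term + Term
Term + Term + Term + Term
Factor + Term + Term + Term
Prim + Term + Term + Term
id + Term + Term + Term
id + Factor + Term + Term
id + Prim + Term + Term
id + id + Term + Term
id + id + Term * Factor + Term
id + id + Factor * Factor + Term
id + id + Prim * Factor + Term
id + id + id * Factor + Term
id + id + id * Prim + Term
id + id + id * id + Term
id + id + id * id + Factor
id + id + id * id + Prim
id + id + id * id + id

[Expr [Expr [Expr [Expr [Term [Factor [Prim id]]]] + [Term [Factor [Prim id]]]] + [Term [Term [Factor [Prim id]]] * [Factor [Prim id]]]] + [Term [Factor [Prim id]]]]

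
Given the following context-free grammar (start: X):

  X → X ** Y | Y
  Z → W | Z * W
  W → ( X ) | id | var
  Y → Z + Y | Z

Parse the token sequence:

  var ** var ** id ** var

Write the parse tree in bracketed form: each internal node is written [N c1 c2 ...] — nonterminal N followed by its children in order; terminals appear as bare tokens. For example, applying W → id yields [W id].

[X [X [X [X [Y [Z [W var]]]] ** [Y [Z [W var]]]] ** [Y [Z [W id]]]] ** [Y [Z [W var]]]]

X
X ** Y
X ** Y ** Y
X ** Y ** Y ** Y
Y ** Y ** Y ** Y
Z ** Y ** Y ** Y
W ** Y ** Y ** Y
var ** Y ** Y ** Y
var ** Z ** Y ** Y
var ** W ** Y ** Y
var ** var ** Y ** Y
var ** var ** Z ** Y
var ** var ** W ** Y
var ** var ** id ** Y
var ** var ** id ** Z
var ** var ** id ** W
var ** var ** id ** var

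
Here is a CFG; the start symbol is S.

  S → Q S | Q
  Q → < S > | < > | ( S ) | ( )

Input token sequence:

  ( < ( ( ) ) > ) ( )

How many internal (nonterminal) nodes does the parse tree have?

[S [Q ( [S [Q < [S [Q ( [S [Q ( )]] )]] >]] )] [S [Q ( )]]]

10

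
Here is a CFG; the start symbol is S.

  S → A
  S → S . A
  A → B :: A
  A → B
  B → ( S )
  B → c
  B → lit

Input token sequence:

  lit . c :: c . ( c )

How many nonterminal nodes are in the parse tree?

14

[S [S [S [A [B lit]]] . [A [B c] :: [A [B c]]]] . [A [B ( [S [A [B c]]] )]]]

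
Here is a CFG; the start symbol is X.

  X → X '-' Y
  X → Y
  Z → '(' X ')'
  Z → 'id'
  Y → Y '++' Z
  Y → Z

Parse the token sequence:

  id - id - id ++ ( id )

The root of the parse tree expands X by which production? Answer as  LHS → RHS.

X → X '-' Y

[X [X [X [Y [Z id]]] - [Y [Z id]]] - [Y [Y [Z id]] ++ [Z ( [X [Y [Z id]]] )]]]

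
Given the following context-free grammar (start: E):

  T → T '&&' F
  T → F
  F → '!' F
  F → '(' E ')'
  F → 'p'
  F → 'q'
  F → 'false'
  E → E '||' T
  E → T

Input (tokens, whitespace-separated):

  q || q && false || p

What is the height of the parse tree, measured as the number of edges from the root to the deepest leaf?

[E [E [E [T [F q]]] || [T [T [F q]] && [F false]]] || [T [F p]]]

5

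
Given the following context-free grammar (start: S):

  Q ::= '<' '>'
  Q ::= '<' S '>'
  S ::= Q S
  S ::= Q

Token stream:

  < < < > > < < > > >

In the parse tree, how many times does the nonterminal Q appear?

5

[S [Q < [S [Q < [S [Q < >]] >] [S [Q < [S [Q < >]] >]]] >]]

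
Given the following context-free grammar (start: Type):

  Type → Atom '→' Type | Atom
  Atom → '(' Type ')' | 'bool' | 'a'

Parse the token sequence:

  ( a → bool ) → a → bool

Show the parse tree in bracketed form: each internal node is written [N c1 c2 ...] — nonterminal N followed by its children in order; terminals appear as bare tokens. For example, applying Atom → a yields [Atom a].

Type
Atom → Type
( Type ) → Type
( Atom → Type ) → Type
( a → Type ) → Type
( a → Atom ) → Type
( a → bool ) → Type
( a → bool ) → Atom → Type
( a → bool ) → a → Type
( a → bool ) → a → Atom
( a → bool ) → a → bool

[Type [Atom ( [Type [Atom a] → [Type [Atom bool]]] )] → [Type [Atom a] → [Type [Atom bool]]]]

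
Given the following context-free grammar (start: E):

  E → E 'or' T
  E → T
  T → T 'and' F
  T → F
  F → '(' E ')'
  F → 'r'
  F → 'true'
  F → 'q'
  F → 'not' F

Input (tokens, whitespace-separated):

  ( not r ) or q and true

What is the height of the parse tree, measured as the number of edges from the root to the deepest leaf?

8

[E [E [T [F ( [E [T [F not [F r]]]] )]]] or [T [T [F q]] and [F true]]]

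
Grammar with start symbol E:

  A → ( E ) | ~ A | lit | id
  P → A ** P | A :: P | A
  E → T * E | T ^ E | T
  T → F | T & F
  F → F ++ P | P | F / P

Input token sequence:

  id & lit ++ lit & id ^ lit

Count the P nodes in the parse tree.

5

[E [T [T [T [F [P [A id]]]] & [F [F [P [A lit]]] ++ [P [A lit]]]] & [F [P [A id]]]] ^ [E [T [F [P [A lit]]]]]]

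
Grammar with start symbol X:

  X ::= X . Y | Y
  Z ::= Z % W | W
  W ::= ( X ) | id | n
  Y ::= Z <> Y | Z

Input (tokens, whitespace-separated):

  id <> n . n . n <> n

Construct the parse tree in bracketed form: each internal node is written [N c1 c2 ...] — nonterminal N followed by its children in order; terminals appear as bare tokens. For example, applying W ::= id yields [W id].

[X [X [X [Y [Z [W id]] <> [Y [Z [W n]]]]] . [Y [Z [W n]]]] . [Y [Z [W n]] <> [Y [Z [W n]]]]]

X
X . Y
X . Y . Y
Y . Y . Y
Z <> Y . Y . Y
W <> Y . Y . Y
id <> Y . Y . Y
id <> Z . Y . Y
id <> W . Y . Y
id <> n . Y . Y
id <> n . Z . Y
id <> n . W . Y
id <> n . n . Y
id <> n . n . Z <> Y
id <> n . n . W <> Y
id <> n . n . n <> Y
id <> n . n . n <> Z
id <> n . n . n <> W
id <> n . n . n <> n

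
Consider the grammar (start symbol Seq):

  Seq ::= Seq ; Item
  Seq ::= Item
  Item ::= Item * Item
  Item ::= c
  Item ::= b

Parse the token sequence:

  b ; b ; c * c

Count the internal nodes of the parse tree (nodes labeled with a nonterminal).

[Seq [Seq [Seq [Item b]] ; [Item b]] ; [Item [Item c] * [Item c]]]

8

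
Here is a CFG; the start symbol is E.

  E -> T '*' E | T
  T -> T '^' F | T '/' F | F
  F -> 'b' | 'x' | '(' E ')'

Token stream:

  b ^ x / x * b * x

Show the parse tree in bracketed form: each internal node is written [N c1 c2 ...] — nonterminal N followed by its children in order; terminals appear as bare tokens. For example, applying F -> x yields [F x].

[E [T [T [T [F b]] ^ [F x]] / [F x]] * [E [T [F b]] * [E [T [F x]]]]]

E
T * E
T / F * E
T ^ F / F * E
F ^ F / F * E
b ^ F / F * E
b ^ x / F * E
b ^ x / x * E
b ^ x / x * T * E
b ^ x / x * F * E
b ^ x / x * b * E
b ^ x / x * b * T
b ^ x / x * b * F
b ^ x / x * b * x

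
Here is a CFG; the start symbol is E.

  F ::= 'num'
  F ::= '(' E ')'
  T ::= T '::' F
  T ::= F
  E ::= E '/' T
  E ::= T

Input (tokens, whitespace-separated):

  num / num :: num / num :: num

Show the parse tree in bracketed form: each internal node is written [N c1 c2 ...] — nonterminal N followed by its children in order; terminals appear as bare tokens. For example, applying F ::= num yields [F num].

[E [E [E [T [F num]]] / [T [T [F num]] :: [F num]]] / [T [T [F num]] :: [F num]]]

E
E / T
E / T / T
T / T / T
F / T / T
num / T / T
num / T :: F / T
num / F :: F / T
num / num :: F / T
num / num :: num / T
num / num :: num / T :: F
num / num :: num / F :: F
num / num :: num / num :: F
num / num :: num / num :: num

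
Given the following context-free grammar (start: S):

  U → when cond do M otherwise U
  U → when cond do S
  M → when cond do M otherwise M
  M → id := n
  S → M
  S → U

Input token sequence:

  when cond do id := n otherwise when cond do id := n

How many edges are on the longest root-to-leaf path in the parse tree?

5

[S [U when cond do [M id := n] otherwise [U when cond do [S [M id := n]]]]]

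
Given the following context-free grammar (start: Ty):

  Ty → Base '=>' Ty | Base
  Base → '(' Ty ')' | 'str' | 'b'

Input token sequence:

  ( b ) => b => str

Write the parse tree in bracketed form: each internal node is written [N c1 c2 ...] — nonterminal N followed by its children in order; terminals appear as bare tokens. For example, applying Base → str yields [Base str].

[Ty [Base ( [Ty [Base b]] )] => [Ty [Base b] => [Ty [Base str]]]]

Ty
Base => Ty
( Ty ) => Ty
( Base ) => Ty
( b ) => Ty
( b ) => Base => Ty
( b ) => b => Ty
( b ) => b => Base
( b ) => b => str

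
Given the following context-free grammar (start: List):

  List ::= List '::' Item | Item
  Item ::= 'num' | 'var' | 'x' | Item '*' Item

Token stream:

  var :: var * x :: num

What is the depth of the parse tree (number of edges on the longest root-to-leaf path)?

4

[List [List [List [Item var]] :: [Item [Item var] * [Item x]]] :: [Item num]]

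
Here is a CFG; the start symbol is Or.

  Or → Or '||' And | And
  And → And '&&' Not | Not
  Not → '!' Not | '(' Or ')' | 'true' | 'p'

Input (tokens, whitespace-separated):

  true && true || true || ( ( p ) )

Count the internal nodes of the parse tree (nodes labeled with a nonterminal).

[Or [Or [Or [And [And [Not true]] && [Not true]]] || [And [Not true]]] || [And [Not ( [Or [And [Not ( [Or [And [Not p]]] )]]] )]]]

17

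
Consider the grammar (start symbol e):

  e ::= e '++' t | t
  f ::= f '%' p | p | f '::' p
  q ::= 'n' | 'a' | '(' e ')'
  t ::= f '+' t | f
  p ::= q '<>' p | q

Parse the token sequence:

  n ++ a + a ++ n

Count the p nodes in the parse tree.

4

[e [e [e [t [f [p [q n]]]]] ++ [t [f [p [q a]]] + [t [f [p [q a]]]]]] ++ [t [f [p [q n]]]]]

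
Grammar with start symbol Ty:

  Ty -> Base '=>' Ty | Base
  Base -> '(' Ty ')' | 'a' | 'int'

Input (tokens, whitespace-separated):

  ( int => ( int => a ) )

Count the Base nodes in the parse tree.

5

[Ty [Base ( [Ty [Base int] => [Ty [Base ( [Ty [Base int] => [Ty [Base a]]] )]]] )]]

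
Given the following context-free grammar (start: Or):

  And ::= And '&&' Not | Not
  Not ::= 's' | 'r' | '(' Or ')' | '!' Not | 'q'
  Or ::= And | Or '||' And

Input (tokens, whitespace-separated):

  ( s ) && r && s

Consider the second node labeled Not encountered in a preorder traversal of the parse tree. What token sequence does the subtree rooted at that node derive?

[Or [And [And [And [Not ( [Or [And [Not s]]] )]] && [Not r]] && [Not s]]]

s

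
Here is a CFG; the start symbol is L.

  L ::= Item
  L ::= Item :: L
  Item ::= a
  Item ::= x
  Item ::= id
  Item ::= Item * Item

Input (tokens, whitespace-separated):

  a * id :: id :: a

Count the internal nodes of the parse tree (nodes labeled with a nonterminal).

8

[L [Item [Item a] * [Item id]] :: [L [Item id] :: [L [Item a]]]]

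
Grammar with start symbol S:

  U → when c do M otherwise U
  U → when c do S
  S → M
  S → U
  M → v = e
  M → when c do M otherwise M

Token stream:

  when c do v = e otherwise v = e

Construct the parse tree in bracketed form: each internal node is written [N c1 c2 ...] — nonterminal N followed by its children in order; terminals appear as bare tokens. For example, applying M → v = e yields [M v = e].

S
M
when c do M otherwise M
when c do v = e otherwise M
when c do v = e otherwise v = e

[S [M when c do [M v = e] otherwise [M v = e]]]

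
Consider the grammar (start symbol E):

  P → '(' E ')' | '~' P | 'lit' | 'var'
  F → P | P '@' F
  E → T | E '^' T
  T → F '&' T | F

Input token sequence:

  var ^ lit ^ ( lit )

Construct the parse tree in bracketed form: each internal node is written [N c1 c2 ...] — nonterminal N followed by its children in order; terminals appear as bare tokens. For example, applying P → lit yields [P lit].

[E [E [E [T [F [P var]]]] ^ [T [F [P lit]]]] ^ [T [F [P ( [E [T [F [P lit]]]] )]]]]

E
E ^ T
E ^ T ^ T
T ^ T ^ T
F ^ T ^ T
P ^ T ^ T
var ^ T ^ T
var ^ F ^ T
var ^ P ^ T
var ^ lit ^ T
var ^ lit ^ F
var ^ lit ^ P
var ^ lit ^ ( E )
var ^ lit ^ ( T )
var ^ lit ^ ( F )
var ^ lit ^ ( P )
var ^ lit ^ ( lit )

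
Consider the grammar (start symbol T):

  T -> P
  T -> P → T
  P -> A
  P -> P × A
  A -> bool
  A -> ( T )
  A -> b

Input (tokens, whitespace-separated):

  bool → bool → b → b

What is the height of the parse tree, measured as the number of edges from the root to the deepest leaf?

6

[T [P [A bool]] → [T [P [A bool]] → [T [P [A b]] → [T [P [A b]]]]]]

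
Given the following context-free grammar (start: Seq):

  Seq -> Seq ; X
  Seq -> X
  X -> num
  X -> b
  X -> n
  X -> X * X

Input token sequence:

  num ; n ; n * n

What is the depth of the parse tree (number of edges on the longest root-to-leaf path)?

[Seq [Seq [Seq [X num]] ; [X n]] ; [X [X n] * [X n]]]

4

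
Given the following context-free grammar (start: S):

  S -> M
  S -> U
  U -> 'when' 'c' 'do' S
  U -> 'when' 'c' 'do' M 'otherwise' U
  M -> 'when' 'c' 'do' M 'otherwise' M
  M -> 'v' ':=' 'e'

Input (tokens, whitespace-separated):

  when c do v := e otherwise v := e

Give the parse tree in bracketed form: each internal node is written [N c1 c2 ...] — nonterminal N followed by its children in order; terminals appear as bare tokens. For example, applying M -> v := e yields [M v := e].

[S [M when c do [M v := e] otherwise [M v := e]]]

S
M
when c do M otherwise M
when c do v := e otherwise M
when c do v := e otherwise v := e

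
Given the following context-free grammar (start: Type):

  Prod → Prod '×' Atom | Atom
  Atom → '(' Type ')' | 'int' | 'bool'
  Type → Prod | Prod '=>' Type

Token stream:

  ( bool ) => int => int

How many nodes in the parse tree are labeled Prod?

[Type [Prod [Atom ( [Type [Prod [Atom bool]]] )]] => [Type [Prod [Atom int]] => [Type [Prod [Atom int]]]]]

4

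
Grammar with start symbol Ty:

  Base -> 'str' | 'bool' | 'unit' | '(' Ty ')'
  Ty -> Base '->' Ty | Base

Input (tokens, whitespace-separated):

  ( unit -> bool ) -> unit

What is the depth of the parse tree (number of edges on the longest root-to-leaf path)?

[Ty [Base ( [Ty [Base unit] -> [Ty [Base bool]]] )] -> [Ty [Base unit]]]

5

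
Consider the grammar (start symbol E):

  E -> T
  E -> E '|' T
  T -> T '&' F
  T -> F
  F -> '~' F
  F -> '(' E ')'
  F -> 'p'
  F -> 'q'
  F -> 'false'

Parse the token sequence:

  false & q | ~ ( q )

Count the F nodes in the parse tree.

[E [E [T [T [F false]] & [F q]]] | [T [F ~ [F ( [E [T [F q]]] )]]]]

5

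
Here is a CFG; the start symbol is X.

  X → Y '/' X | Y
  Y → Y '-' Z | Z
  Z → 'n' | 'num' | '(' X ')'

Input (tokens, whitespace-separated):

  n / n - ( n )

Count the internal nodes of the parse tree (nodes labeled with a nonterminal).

[X [Y [Z n]] / [X [Y [Y [Z n]] - [Z ( [X [Y [Z n]]] )]]]]

11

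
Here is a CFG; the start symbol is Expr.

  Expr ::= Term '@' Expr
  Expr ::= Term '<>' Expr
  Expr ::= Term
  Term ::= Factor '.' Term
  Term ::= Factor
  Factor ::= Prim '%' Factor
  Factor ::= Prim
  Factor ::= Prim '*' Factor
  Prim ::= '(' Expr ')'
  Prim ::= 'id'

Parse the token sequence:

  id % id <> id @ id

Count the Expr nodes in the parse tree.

3

[Expr [Term [Factor [Prim id] % [Factor [Prim id]]]] <> [Expr [Term [Factor [Prim id]]] @ [Expr [Term [Factor [Prim id]]]]]]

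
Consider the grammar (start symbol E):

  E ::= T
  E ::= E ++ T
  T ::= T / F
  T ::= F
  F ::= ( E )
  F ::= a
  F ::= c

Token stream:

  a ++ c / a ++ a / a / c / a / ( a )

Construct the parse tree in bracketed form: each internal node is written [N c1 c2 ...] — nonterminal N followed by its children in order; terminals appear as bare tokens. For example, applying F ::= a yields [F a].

E
E ++ T
E ++ T ++ T
T ++ T ++ T
F ++ T ++ T
a ++ T ++ T
a ++ T / F ++ T
a ++ F / F ++ T
a ++ c / F ++ T
a ++ c / a ++ T
a ++ c / a ++ T / F
a ++ c / a ++ T / F / F
a ++ c / a ++ T / F / F / F
a ++ c / a ++ T / F / F / F / F
a ++ c / a ++ F / F / F / F / F
a ++ c / a ++ a / F / F / F / F
a ++ c / a ++ a / a / F / F / F
a ++ c / a ++ a / a / c / F / F
a ++ c / a ++ a / a / c / a / F
a ++ c / a ++ a / a / c / a / ( E )
a ++ c / a ++ a / a / c / a / ( T )
a ++ c / a ++ a / a / c / a / ( F )
a ++ c / a ++ a / a / c / a / ( a )

[E [E [E [T [F a]]] ++ [T [T [F c]] / [F a]]] ++ [T [T [T [T [T [F a]] / [F a]] / [F c]] / [F a]] / [F ( [E [T [F a]]] )]]]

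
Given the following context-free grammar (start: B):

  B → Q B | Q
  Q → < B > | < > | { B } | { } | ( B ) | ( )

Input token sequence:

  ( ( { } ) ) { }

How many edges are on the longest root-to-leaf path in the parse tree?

[B [Q ( [B [Q ( [B [Q { }]] )]] )] [B [Q { }]]]

6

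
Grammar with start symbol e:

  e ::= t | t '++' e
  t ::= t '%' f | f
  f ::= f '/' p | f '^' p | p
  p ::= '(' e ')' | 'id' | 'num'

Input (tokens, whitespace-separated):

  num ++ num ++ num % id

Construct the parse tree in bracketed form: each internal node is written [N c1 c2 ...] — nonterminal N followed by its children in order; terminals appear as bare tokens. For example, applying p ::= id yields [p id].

e
t ++ e
f ++ e
p ++ e
num ++ e
num ++ t ++ e
num ++ f ++ e
num ++ p ++ e
num ++ num ++ e
num ++ num ++ t
num ++ num ++ t % f
num ++ num ++ f % f
num ++ num ++ p % f
num ++ num ++ num % f
num ++ num ++ num % p
num ++ num ++ num % id

[e [t [f [p num]]] ++ [e [t [f [p num]]] ++ [e [t [t [f [p num]]] % [f [p id]]]]]]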